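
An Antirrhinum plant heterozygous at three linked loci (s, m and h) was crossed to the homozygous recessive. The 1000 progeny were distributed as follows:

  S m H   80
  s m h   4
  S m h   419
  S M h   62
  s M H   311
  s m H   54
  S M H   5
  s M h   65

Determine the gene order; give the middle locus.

The two most frequent reciprocal classes, s M H and S m h, are the parental types, so the F1 was s M H / S m h.
The two rarest classes, S M H and s m h, are the double crossovers. Comparing them with the parentals, only the s allele has switched, so s is the middle locus and the order is m – s – h.

s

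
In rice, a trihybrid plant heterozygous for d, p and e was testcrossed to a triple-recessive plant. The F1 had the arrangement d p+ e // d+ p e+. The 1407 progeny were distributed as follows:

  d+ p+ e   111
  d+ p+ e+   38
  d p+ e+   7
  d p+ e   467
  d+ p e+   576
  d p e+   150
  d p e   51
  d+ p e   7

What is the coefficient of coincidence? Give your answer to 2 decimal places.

The two rarest classes, d p+ e+ and d+ p e, are the double crossovers. Comparing them with the parentals, only the e allele has switched, so e is the middle locus and the order is d – e – p.
d–e: (261 + 14)/1407 = 0.1955; e–p: (89 + 14)/1407 = 0.0732.
Expected DCO frequency = 0.1955 × 0.0732 ≈ 0.01431; observed = 14/1407 ≈ 0.00995.
Coefficient of coincidence = 0.00995/0.01431 ≈ 0.70.

0.70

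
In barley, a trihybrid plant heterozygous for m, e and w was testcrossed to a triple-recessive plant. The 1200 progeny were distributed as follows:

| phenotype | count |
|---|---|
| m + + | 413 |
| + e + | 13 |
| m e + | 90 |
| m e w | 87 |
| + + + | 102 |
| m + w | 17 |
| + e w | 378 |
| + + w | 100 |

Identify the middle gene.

w

The two most frequent reciprocal classes, m + + and + e w, are the parental types, so the F1 was m + + / + e w.
The two rarest classes, m + w and + e +, are the double crossovers. Comparing them with the parentals, only the w allele has switched, so w is the middle locus and the order is m – w – e.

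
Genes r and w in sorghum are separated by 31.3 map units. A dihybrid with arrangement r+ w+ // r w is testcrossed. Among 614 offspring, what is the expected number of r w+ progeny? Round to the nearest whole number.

96

A map distance of 31.3 map units corresponds to a recombination frequency of 0.313.
The F1 is r+ w+ / r w, so r w+ is a recombinant gamete class with expected frequency r/2 = 0.313/2 = 0.1565.
Expected number = 0.1565 × 614 = 96.09 ≈ 96.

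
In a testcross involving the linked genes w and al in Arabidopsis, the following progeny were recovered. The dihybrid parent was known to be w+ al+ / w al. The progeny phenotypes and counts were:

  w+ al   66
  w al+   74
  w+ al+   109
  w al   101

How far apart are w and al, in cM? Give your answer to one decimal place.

40.0 cM

The recombinant classes are w+ al and w al+: 66 + 74 = 140.
Recombination frequency = 140/350 = 0.4000 ≈ 40.0%, i.e. 40.0 cM.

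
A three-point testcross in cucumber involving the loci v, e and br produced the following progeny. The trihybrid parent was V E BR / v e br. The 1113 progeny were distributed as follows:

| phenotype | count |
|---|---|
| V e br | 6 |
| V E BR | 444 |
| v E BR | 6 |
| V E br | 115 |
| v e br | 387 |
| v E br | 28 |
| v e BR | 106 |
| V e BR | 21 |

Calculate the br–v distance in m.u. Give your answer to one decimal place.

The two rarest classes, v E BR and V e br, are the double crossovers. Comparing them with the parentals, only the v allele has switched, so v is the middle locus and the order is e – v – br.
Crossovers in the v–br interval produce the single-crossover classes V E br and v e BR (115 + 106 = 221) plus the double crossovers (12).
RF(v–br) = (221 + 12) / 1113 = 233/1113 = 0.2093 → 20.9 m.u.

20.9 m.u.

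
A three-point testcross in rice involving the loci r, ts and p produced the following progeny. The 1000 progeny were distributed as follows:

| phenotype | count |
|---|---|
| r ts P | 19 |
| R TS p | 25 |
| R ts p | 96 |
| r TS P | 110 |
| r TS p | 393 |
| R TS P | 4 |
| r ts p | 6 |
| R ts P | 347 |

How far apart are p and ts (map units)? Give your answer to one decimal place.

21.6 map units

The two most frequent reciprocal classes, R ts P and r TS p, are the parental types, so the F1 was R ts P / r TS p.
The two rarest classes, R TS P and r ts p, are the double crossovers. Comparing them with the parentals, only the ts allele has switched, so ts is the middle locus and the order is p – ts – r.
Crossovers in the p–ts interval produce the single-crossover classes R ts p and r TS P (96 + 110 = 206) plus the double crossovers (10).
RF(p–ts) = (206 + 10) / 1000 = 216/1000 = 0.2160 → 21.6 map units.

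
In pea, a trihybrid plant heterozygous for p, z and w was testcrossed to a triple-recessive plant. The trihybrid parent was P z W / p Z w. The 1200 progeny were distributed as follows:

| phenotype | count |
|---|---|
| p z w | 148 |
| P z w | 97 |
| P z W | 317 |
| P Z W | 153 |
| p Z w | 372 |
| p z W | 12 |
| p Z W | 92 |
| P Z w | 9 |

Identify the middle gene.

p

The two rarest classes, p z W and P Z w, are the double crossovers. Comparing them with the parentals, only the p allele has switched, so p is the middle locus and the order is z – p – w.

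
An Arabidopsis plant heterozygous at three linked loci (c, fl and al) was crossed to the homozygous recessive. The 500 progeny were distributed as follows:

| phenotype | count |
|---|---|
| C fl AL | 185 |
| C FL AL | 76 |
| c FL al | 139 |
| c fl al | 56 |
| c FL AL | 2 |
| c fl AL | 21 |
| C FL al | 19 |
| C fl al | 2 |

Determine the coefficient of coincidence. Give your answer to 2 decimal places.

0.33

The two most frequent reciprocal classes, c FL al and C fl AL, are the parental types, so the F1 was c FL al / C fl AL.
The two rarest classes, c FL AL and C fl al, are the double crossovers. Comparing them with the parentals, only the al allele has switched, so al is the middle locus and the order is c – al – fl.
c–al: (40 + 4)/500 = 0.0880; al–fl: (132 + 4)/500 = 0.2720.
Expected DCO frequency = 0.0880 × 0.2720 ≈ 0.02394; observed = 4/500 ≈ 0.00800.
Coefficient of coincidence = 0.00800/0.02394 ≈ 0.33.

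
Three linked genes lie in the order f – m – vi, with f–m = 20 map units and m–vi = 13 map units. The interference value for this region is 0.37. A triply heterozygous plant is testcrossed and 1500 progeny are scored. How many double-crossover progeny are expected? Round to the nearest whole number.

Map distances give recombination frequencies of 0.200 and 0.130 for the two intervals.
With interference 0.37 (so coincidence = 0.63), expected double-crossover frequency = 0.200 × 0.130 × 0.63 = 0.01638.
Expected number = 0.01638 × 1500 = 24.57 ≈ 25.

25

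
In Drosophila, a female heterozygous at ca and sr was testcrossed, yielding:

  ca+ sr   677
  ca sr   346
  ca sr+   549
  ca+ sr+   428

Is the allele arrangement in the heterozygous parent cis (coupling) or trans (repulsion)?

trans

The two most frequent classes are ca+ sr (677) and ca sr+ (549); these are the parental (non-recombinant) types.
So the F1 carried ca+ sr on one chromosome and ca sr+ on the other — the recessive alleles are on opposite chromosomes (trans / repulsion).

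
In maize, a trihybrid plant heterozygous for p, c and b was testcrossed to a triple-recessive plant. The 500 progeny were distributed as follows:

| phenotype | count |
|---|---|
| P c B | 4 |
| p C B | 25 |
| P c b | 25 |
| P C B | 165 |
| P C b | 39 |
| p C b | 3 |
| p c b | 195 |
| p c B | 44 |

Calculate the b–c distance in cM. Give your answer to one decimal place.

18.0 cM

The two most frequent reciprocal classes, P C B and p c b, are the parental types, so the F1 was P C B / p c b.
The two rarest classes, P c B and p C b, are the double crossovers. Comparing them with the parentals, only the c allele has switched, so c is the middle locus and the order is b – c – p.
Crossovers in the b–c interval produce the single-crossover classes P C b and p c B (39 + 44 = 83) plus the double crossovers (7).
RF(b–c) = (83 + 7) / 500 = 90/500 = 0.1800 → 18.0 cM.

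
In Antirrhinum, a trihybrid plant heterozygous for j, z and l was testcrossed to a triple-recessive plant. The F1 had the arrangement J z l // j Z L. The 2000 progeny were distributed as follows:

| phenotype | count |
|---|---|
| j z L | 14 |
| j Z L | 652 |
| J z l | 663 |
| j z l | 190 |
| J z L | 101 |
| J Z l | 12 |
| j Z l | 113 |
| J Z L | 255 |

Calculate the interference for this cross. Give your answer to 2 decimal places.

The two rarest classes, J Z l and j z L, are the double crossovers. Comparing them with the parentals, only the z allele has switched, so z is the middle locus and the order is l – z – j.
l–z: (214 + 26)/2000 = 0.1200; z–j: (445 + 26)/2000 = 0.2355.
Expected DCO frequency = 0.1200 × 0.2355 ≈ 0.02826; observed = 26/2000 ≈ 0.01300.
Coefficient of coincidence = 0.01300/0.02826 ≈ 0.46; interference = 1 − 0.46 = 0.54.

0.54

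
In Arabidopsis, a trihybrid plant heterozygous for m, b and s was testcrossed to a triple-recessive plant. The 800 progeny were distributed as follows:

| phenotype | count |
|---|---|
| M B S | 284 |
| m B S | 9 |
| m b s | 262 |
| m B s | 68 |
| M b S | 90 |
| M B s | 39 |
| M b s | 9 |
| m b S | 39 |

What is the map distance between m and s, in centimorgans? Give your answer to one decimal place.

The two most frequent reciprocal classes, m b s and M B S, are the parental types, so the F1 was m b s / M B S.
The two rarest classes, M b s and m B S, are the double crossovers. Comparing them with the parentals, only the m allele has switched, so m is the middle locus and the order is b – m – s.
Crossovers in the m–s interval produce the single-crossover classes m b S and M B s (39 + 39 = 78) plus the double crossovers (18).
RF(m–s) = (78 + 18) / 800 = 96/800 = 0.1200 → 12.0 centimorgans.

12.0 centimorgans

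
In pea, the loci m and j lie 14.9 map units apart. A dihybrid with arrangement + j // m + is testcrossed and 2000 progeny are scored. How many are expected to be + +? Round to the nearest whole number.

A map distance of 14.9 map units corresponds to a recombination frequency of 0.149.
The F1 is + j / m +, so + + is a recombinant gamete class with expected frequency r/2 = 0.149/2 = 0.0745.
Expected number = 0.0745 × 2000 = 149.00 ≈ 149.

149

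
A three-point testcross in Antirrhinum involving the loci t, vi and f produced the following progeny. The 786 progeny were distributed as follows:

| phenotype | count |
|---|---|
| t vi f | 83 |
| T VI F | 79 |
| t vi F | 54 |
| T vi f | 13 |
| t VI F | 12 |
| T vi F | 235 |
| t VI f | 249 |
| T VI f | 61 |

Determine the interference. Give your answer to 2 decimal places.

The two most frequent reciprocal classes, t VI f and T vi F, are the parental types, so the F1 was t VI f / T vi F.
The two rarest classes, t VI F and T vi f, are the double crossovers. Comparing them with the parentals, only the f allele has switched, so f is the middle locus and the order is t – f – vi.
t–f: (115 + 25)/786 = 0.1781; f–vi: (162 + 25)/786 = 0.2379.
Expected DCO frequency = 0.1781 × 0.2379 ≈ 0.04237; observed = 25/786 ≈ 0.03181.
Coefficient of coincidence = 0.03181/0.04237 ≈ 0.75; interference = 1 − 0.75 = 0.25.

0.25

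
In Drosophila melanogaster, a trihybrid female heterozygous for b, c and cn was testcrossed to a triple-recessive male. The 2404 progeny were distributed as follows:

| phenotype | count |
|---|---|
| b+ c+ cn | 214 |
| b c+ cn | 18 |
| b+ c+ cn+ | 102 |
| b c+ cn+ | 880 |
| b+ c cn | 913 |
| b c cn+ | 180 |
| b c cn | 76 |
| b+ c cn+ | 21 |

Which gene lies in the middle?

The two most frequent reciprocal classes, b c+ cn+ and b+ c cn, are the parental types, so the F1 was b c+ cn+ / b+ c cn.
The two rarest classes, b c+ cn and b+ c cn+, are the double crossovers. Comparing them with the parentals, only the cn allele has switched, so cn is the middle locus and the order is b – cn – c.

cn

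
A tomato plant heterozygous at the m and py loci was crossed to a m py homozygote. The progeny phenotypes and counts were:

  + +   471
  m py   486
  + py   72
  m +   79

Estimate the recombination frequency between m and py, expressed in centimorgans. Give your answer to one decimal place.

The two most frequent classes, + + (471) and m py (486), are the parental types, so the F1 was + + / m py.
The recombinant classes are + py and m +: 72 + 79 = 151.
Recombination frequency = 151/1108 = 0.1363 ≈ 13.6%, i.e. 13.6 centimorgans.

13.6 centimorgans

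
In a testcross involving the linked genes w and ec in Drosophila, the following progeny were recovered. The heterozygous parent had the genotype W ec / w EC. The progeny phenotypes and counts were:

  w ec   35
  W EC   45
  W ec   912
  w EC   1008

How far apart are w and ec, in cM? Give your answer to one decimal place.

The recombinant classes are W EC and w ec: 45 + 35 = 80.
Recombination frequency = 80/2000 = 0.0400 ≈ 4.0%, i.e. 4.0 cM.

4.0 cM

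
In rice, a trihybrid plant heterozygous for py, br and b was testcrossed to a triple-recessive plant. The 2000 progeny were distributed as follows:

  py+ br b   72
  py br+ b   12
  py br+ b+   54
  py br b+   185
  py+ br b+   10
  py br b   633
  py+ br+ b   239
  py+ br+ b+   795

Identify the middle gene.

The two most frequent reciprocal classes, py+ br+ b+ and py br b, are the parental types, so the F1 was py+ br+ b+ / py br b.
The two rarest classes, py+ br b+ and py br+ b, are the double crossovers. Comparing them with the parentals, only the br allele has switched, so br is the middle locus and the order is py – br – b.

br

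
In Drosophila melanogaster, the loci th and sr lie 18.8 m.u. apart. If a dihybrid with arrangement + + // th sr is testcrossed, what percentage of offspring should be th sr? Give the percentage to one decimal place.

A map distance of 18.8 m.u. corresponds to a recombination frequency of 0.188.
The F1 is + + / th sr, so th sr is a parental gamete class with expected frequency (1 − r)/2 = 0.812/2 = 0.4060.
That is 0.4060 = 40.6% of the progeny.

40.6%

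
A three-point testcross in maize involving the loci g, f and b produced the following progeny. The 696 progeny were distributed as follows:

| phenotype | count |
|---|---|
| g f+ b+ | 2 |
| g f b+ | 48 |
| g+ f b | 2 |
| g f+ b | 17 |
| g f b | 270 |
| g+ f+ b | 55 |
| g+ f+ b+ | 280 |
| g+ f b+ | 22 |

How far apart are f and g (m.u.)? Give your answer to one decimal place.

The two most frequent reciprocal classes, g+ f+ b+ and g f b, are the parental types, so the F1 was g+ f+ b+ / g f b.
The two rarest classes, g f+ b+ and g+ f b, are the double crossovers. Comparing them with the parentals, only the g allele has switched, so g is the middle locus and the order is f – g – b.
Crossovers in the f–g interval produce the single-crossover classes g+ f b+ and g f+ b (22 + 17 = 39) plus the double crossovers (4).
RF(f–g) = (39 + 4) / 696 = 43/696 = 0.0618 → 6.2 m.u.

6.2 m.u.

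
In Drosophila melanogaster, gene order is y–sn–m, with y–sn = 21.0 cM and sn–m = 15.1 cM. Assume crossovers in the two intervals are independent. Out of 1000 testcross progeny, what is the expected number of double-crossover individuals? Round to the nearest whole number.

32

Map distances give recombination frequencies of 0.210 and 0.151 for the two intervals.
With no interference, expected double-crossover frequency = 0.210 × 0.151 = 0.03171.
Expected number = 0.03171 × 1000 = 31.71 ≈ 32.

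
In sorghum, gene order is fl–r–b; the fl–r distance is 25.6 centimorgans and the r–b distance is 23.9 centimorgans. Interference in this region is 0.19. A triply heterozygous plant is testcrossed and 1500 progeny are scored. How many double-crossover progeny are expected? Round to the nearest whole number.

Map distances give recombination frequencies of 0.256 and 0.239 for the two intervals.
With interference 0.19 (so coincidence = 0.81), expected double-crossover frequency = 0.256 × 0.239 × 0.81 = 0.04956.
Expected number = 0.04956 × 1500 = 74.34 ≈ 74.

74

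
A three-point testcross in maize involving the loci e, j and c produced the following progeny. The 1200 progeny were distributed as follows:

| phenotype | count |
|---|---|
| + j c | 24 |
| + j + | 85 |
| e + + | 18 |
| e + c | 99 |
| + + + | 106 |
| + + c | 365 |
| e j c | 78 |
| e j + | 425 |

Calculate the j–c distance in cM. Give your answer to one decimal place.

The two most frequent reciprocal classes, e j + and + + c, are the parental types, so the F1 was e j + / + + c.
The two rarest classes, e + + and + j c, are the double crossovers. Comparing them with the parentals, only the j allele has switched, so j is the middle locus and the order is e – j – c.
Crossovers in the j–c interval produce the single-crossover classes e j c and + + + (78 + 106 = 184) plus the double crossovers (42).
RF(j–c) = (184 + 42) / 1200 = 226/1200 = 0.1883 → 18.8 cM.

18.8 cM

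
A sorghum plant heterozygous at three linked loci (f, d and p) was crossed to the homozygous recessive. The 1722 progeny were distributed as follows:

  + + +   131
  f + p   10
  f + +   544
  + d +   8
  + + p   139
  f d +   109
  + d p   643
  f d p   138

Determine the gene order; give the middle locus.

The two most frequent reciprocal classes, f + + and + d p, are the parental types, so the F1 was f + + / + d p.
The two rarest classes, f + p and + d +, are the double crossovers. Comparing them with the parentals, only the p allele has switched, so p is the middle locus and the order is d – p – f.

p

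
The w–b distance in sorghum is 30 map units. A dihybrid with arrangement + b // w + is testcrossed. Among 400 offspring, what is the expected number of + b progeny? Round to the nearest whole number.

A map distance of 30 map units corresponds to a recombination frequency of 0.300.
The F1 is + b / w +, so + b is a parental gamete class with expected frequency (1 − r)/2 = 0.700/2 = 0.3500.
Expected number = 0.3500 × 400 = 140.00 ≈ 140.

140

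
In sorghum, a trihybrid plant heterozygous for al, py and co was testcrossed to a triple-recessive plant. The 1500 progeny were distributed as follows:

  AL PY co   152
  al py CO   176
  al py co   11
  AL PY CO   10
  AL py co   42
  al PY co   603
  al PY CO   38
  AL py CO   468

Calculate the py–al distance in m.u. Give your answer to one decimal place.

The two most frequent reciprocal classes, al PY co and AL py CO, are the parental types, so the F1 was al PY co / AL py CO.
The two rarest classes, al py co and AL PY CO, are the double crossovers. Comparing them with the parentals, only the py allele has switched, so py is the middle locus and the order is al – py – co.
Crossovers in the al–py interval produce the single-crossover classes AL PY co and al py CO (152 + 176 = 328) plus the double crossovers (21).
RF(al–py) = (328 + 21) / 1500 = 349/1500 = 0.2327 → 23.3 m.u.

23.3 m.u.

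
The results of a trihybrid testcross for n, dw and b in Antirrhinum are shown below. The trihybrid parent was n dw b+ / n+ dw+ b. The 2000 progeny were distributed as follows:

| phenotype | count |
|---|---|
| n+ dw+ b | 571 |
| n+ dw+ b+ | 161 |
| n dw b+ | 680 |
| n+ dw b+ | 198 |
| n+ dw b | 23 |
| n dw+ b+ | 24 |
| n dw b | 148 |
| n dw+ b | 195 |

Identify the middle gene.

dw

The two rarest classes, n dw+ b+ and n+ dw b, are the double crossovers. Comparing them with the parentals, only the dw allele has switched, so dw is the middle locus and the order is n – dw – b.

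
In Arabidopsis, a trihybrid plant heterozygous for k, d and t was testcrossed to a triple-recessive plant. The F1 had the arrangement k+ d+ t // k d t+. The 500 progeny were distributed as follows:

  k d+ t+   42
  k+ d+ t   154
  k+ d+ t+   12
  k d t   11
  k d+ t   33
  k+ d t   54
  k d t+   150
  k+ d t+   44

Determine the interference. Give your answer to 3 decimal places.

The two rarest classes, k+ d+ t+ and k d t, are the double crossovers. Comparing them with the parentals, only the t allele has switched, so t is the middle locus and the order is k – t – d.
k–t: (77 + 23)/500 = 0.2000; t–d: (96 + 23)/500 = 0.2380.
Expected DCO frequency = 0.2000 × 0.2380 ≈ 0.04760; observed = 23/500 ≈ 0.04600.
Coefficient of coincidence = 0.04600/0.04760 ≈ 0.966; interference = 1 − 0.966 = 0.034.

0.034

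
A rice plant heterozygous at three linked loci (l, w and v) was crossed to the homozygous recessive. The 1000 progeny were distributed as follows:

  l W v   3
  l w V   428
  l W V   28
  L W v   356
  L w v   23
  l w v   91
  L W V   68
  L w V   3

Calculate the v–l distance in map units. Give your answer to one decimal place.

The two most frequent reciprocal classes, L W v and l w V, are the parental types, so the F1 was L W v / l w V.
The two rarest classes, l W v and L w V, are the double crossovers. Comparing them with the parentals, only the l allele has switched, so l is the middle locus and the order is v – l – w.
Crossovers in the v–l interval produce the single-crossover classes L W V and l w v (68 + 91 = 159) plus the double crossovers (6).
RF(v–l) = (159 + 6) / 1000 = 165/1000 = 0.1650 → 16.5 map units.

16.5 map units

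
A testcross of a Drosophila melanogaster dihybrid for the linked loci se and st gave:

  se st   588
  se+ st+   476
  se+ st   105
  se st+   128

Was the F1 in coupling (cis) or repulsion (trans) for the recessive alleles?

The two most frequent classes are se+ st+ (476) and se st (588); these are the parental (non-recombinant) types.
So the F1 carried se+ st+ on one chromosome and se st on the other — the recessive alleles are on the same chromosome (cis / coupling).

cis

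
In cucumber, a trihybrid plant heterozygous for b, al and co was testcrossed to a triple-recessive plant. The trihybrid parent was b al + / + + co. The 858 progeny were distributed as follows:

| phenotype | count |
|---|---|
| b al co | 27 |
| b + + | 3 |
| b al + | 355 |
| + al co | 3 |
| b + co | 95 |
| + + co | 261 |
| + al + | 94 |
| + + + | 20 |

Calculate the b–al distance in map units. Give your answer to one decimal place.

The two rarest classes, b + + and + al co, are the double crossovers. Comparing them with the parentals, only the al allele has switched, so al is the middle locus and the order is co – al – b.
Crossovers in the al–b interval produce the single-crossover classes + al + and b + co (94 + 95 = 189) plus the double crossovers (6).
RF(al–b) = (189 + 6) / 858 = 195/858 = 0.2273 → 22.7 map units.

22.7 map units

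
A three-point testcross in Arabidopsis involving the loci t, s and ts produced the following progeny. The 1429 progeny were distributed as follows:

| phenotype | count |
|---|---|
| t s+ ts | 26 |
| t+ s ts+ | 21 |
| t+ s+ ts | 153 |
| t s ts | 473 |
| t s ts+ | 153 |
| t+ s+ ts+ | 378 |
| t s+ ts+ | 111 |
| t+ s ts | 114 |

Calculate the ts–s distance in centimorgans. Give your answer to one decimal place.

24.7 centimorgans

The two most frequent reciprocal classes, t s ts and t+ s+ ts+, are the parental types, so the F1 was t s ts / t+ s+ ts+.
The two rarest classes, t s+ ts and t+ s ts+, are the double crossovers. Comparing them with the parentals, only the s allele has switched, so s is the middle locus and the order is ts – s – t.
Crossovers in the ts–s interval produce the single-crossover classes t s ts+ and t+ s+ ts (153 + 153 = 306) plus the double crossovers (47).
RF(ts–s) = (306 + 47) / 1429 = 353/1429 = 0.2470 → 24.7 centimorgans.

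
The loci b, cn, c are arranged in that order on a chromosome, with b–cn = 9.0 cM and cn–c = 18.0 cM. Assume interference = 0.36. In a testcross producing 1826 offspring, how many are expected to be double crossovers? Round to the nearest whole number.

19

Map distances give recombination frequencies of 0.090 and 0.180 for the two intervals.
With interference 0.36 (so coincidence = 0.64), expected double-crossover frequency = 0.090 × 0.180 × 0.64 = 0.01037.
Expected number = 0.01037 × 1826 = 18.93 ≈ 19.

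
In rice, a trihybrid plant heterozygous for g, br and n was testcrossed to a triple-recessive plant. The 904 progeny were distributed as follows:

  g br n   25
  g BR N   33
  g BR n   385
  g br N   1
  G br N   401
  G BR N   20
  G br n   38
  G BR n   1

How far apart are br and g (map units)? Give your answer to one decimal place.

5.2 map units

The two most frequent reciprocal classes, G br N and g BR n, are the parental types, so the F1 was G br N / g BR n.
The two rarest classes, g br N and G BR n, are the double crossovers. Comparing them with the parentals, only the g allele has switched, so g is the middle locus and the order is n – g – br.
Crossovers in the g–br interval produce the single-crossover classes G BR N and g br n (20 + 25 = 45) plus the double crossovers (2).
RF(g–br) = (45 + 2) / 904 = 47/904 = 0.0520 → 5.2 map units.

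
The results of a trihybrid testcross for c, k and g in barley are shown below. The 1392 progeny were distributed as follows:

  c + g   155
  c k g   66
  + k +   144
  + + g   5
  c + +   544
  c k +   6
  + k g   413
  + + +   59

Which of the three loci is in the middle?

k

The two most frequent reciprocal classes, + k g and c + +, are the parental types, so the F1 was + k g / c + +.
The two rarest classes, + + g and c k +, are the double crossovers. Comparing them with the parentals, only the k allele has switched, so k is the middle locus and the order is c – k – g.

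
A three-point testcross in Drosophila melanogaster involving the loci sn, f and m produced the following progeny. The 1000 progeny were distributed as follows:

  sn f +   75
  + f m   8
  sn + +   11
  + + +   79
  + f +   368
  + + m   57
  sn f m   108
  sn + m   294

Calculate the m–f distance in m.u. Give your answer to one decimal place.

20.6 m.u.

The two most frequent reciprocal classes, sn + m and + f +, are the parental types, so the F1 was sn + m / + f +.
The two rarest classes, sn + + and + f m, are the double crossovers. Comparing them with the parentals, only the m allele has switched, so m is the middle locus and the order is f – m – sn.
Crossovers in the f–m interval produce the single-crossover classes sn f m and + + + (108 + 79 = 187) plus the double crossovers (19).
RF(f–m) = (187 + 19) / 1000 = 206/1000 = 0.2060 → 20.6 m.u.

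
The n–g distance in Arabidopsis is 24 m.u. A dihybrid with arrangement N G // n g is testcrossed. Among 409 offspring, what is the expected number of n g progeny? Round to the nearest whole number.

155

A map distance of 24 m.u. corresponds to a recombination frequency of 0.240.
The F1 is N G / n g, so n g is a parental gamete class with expected frequency (1 − r)/2 = 0.760/2 = 0.3800.
Expected number = 0.3800 × 409 = 155.42 ≈ 155.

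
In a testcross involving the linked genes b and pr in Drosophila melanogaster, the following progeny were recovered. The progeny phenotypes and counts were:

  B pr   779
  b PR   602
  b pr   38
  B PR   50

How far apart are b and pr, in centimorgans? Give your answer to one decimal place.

6.0 centimorgans

The two most frequent classes, B pr (779) and b PR (602), are the parental types, so the F1 was B pr / b PR.
The recombinant classes are B PR and b pr: 50 + 38 = 88.
Recombination frequency = 88/1469 = 0.0599 ≈ 6.0%, i.e. 6.0 centimorgans.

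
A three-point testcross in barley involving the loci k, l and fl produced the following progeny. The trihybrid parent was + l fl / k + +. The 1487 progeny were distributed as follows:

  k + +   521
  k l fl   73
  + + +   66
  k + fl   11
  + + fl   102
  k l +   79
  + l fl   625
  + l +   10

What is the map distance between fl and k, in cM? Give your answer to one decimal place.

The two rarest classes, + l + and k + fl, are the double crossovers. Comparing them with the parentals, only the fl allele has switched, so fl is the middle locus and the order is l – fl – k.
Crossovers in the fl–k interval produce the single-crossover classes k l fl and + + + (73 + 66 = 139) plus the double crossovers (21).
RF(fl–k) = (139 + 21) / 1487 = 160/1487 = 0.1076 → 10.8 cM.

10.8 cM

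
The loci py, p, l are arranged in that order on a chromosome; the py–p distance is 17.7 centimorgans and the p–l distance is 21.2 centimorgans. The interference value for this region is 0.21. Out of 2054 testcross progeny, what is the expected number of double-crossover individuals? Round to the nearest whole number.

Map distances give recombination frequencies of 0.177 and 0.212 for the two intervals.
With interference 0.21 (so coincidence = 0.79), expected double-crossover frequency = 0.177 × 0.212 × 0.79 = 0.02964.
Expected number = 0.02964 × 2054 = 60.89 ≈ 61.

61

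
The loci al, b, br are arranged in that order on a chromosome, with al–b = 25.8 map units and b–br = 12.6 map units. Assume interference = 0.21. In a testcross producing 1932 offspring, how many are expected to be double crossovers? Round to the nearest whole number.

50

Map distances give recombination frequencies of 0.258 and 0.126 for the two intervals.
With interference 0.21 (so coincidence = 0.79), expected double-crossover frequency = 0.258 × 0.126 × 0.79 = 0.02568.
Expected number = 0.02568 × 1932 = 49.62 ≈ 50.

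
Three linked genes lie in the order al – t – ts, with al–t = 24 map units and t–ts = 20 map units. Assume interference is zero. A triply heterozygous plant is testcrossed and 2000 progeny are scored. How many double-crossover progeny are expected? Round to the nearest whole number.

Map distances give recombination frequencies of 0.240 and 0.200 for the two intervals.
With no interference, expected double-crossover frequency = 0.240 × 0.200 = 0.04800.
Expected number = 0.04800 × 2000 = 96.00 ≈ 96.

96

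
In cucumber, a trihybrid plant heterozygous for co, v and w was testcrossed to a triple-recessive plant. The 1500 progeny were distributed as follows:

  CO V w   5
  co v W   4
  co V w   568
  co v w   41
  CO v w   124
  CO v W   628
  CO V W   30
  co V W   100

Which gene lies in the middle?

The two most frequent reciprocal classes, co V w and CO v W, are the parental types, so the F1 was co V w / CO v W.
The two rarest classes, CO V w and co v W, are the double crossovers. Comparing them with the parentals, only the co allele has switched, so co is the middle locus and the order is v – co – w.

co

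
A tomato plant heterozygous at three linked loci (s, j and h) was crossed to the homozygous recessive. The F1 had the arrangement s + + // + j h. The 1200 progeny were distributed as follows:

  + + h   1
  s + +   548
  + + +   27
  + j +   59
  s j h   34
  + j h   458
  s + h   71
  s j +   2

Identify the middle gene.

The two rarest classes, s j + and + + h, are the double crossovers. Comparing them with the parentals, only the j allele has switched, so j is the middle locus and the order is h – j – s.

j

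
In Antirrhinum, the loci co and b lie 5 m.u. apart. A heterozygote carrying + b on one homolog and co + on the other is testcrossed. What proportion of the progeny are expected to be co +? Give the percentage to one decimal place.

A map distance of 5 m.u. corresponds to a recombination frequency of 0.050.
The F1 is + b / co +, so co + is a parental gamete class with expected frequency (1 − r)/2 = 0.950/2 = 0.4750.
That is 0.4750 = 47.5% of the progeny.

47.5%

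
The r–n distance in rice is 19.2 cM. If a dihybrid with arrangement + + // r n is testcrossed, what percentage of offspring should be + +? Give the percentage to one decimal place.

A map distance of 19.2 cM corresponds to a recombination frequency of 0.192.
The F1 is + + / r n, so + + is a parental gamete class with expected frequency (1 − r)/2 = 0.808/2 = 0.4040.
That is 0.4040 = 40.4% of the progeny.

40.4%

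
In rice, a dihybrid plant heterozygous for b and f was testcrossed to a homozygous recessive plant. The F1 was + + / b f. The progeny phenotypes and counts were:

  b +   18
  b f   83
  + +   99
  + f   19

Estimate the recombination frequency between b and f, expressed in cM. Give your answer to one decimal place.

16.9 cM

The recombinant classes are + f and b +: 19 + 18 = 37.
Recombination frequency = 37/219 = 0.1689 ≈ 16.9%, i.e. 16.9 cM.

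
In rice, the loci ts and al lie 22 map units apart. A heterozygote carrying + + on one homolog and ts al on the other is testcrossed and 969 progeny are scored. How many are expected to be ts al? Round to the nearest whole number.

A map distance of 22 map units corresponds to a recombination frequency of 0.220.
The F1 is + + / ts al, so ts al is a parental gamete class with expected frequency (1 − r)/2 = 0.780/2 = 0.3900.
Expected number = 0.3900 × 969 = 377.91 ≈ 378.

378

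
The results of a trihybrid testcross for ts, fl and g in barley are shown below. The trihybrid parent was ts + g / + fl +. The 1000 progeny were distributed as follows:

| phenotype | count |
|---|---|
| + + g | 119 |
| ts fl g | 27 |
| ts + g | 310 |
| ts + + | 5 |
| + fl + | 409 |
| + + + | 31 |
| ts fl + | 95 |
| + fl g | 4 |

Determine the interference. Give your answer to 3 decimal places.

0.398

The two rarest classes, ts + + and + fl g, are the double crossovers. Comparing them with the parentals, only the g allele has switched, so g is the middle locus and the order is fl – g – ts.
fl–g: (58 + 9)/1000 = 0.0670; g–ts: (214 + 9)/1000 = 0.2230.
Expected DCO frequency = 0.0670 × 0.2230 ≈ 0.01494; observed = 9/1000 ≈ 0.00900.
Coefficient of coincidence = 0.00900/0.01494 ≈ 0.602; interference = 1 − 0.602 = 0.398.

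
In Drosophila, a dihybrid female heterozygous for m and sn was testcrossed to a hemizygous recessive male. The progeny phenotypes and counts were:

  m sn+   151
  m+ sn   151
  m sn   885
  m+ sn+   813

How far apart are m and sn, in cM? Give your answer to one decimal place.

The two most frequent classes, m+ sn+ (813) and m sn (885), are the parental types, so the F1 was m+ sn+ / m sn.
The recombinant classes are m+ sn and m sn+: 151 + 151 = 302.
Recombination frequency = 302/2000 = 0.1510 ≈ 15.1%, i.e. 15.1 cM.

15.1 cM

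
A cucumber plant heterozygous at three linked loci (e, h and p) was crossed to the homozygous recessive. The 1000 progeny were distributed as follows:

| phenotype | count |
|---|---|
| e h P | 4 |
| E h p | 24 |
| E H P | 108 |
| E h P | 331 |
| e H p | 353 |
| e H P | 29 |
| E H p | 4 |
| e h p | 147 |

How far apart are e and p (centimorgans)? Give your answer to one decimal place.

6.1 centimorgans

The two most frequent reciprocal classes, e H p and E h P, are the parental types, so the F1 was e H p / E h P.
The two rarest classes, E H p and e h P, are the double crossovers. Comparing them with the parentals, only the e allele has switched, so e is the middle locus and the order is h – e – p.
Crossovers in the e–p interval produce the single-crossover classes e H P and E h p (29 + 24 = 53) plus the double crossovers (8).
RF(e–p) = (53 + 8) / 1000 = 61/1000 = 0.0610 → 6.1 centimorgans.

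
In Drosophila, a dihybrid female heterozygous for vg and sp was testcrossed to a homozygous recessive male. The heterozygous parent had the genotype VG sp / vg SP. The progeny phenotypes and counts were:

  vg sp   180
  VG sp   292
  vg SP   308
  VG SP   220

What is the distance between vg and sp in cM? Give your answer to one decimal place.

40.0 cM

The recombinant classes are VG SP and vg sp: 220 + 180 = 400.
Recombination frequency = 400/1000 = 0.4000 ≈ 40.0%, i.e. 40.0 cM.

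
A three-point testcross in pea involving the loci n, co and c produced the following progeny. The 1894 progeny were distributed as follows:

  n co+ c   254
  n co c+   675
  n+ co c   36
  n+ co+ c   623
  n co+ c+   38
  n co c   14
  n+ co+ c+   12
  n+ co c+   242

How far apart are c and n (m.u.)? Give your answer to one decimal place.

The two most frequent reciprocal classes, n co c+ and n+ co+ c, are the parental types, so the F1 was n co c+ / n+ co+ c.
The two rarest classes, n co c and n+ co+ c+, are the double crossovers. Comparing them with the parentals, only the c allele has switched, so c is the middle locus and the order is co – c – n.
Crossovers in the c–n interval produce the single-crossover classes n+ co c+ and n co+ c (242 + 254 = 496) plus the double crossovers (26).
RF(c–n) = (496 + 26) / 1894 = 522/1894 = 0.2756 → 27.6 m.u.

27.6 m.u.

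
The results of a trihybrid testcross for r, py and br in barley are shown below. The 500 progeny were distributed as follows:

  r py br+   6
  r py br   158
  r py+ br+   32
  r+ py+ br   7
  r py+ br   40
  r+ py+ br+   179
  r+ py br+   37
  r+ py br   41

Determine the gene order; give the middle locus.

br

The two most frequent reciprocal classes, r py br and r+ py+ br+, are the parental types, so the F1 was r py br / r+ py+ br+.
The two rarest classes, r py br+ and r+ py+ br, are the double crossovers. Comparing them with the parentals, only the br allele has switched, so br is the middle locus and the order is py – br – r.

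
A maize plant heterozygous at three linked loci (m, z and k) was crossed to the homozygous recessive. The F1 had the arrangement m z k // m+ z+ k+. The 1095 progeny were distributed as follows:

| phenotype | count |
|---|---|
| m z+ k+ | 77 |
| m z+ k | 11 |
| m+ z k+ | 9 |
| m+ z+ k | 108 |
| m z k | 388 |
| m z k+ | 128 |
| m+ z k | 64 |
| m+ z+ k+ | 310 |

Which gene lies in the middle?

The two rarest classes, m z+ k and m+ z k+, are the double crossovers. Comparing them with the parentals, only the z allele has switched, so z is the middle locus and the order is m – z – k.

z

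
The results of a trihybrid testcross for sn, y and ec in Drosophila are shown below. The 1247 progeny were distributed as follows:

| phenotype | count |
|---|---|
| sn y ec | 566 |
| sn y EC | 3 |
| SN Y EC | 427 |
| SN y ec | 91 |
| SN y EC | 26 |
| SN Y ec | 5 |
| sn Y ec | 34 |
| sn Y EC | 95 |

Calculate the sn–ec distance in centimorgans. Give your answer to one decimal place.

15.6 centimorgans

The two most frequent reciprocal classes, sn y ec and SN Y EC, are the parental types, so the F1 was sn y ec / SN Y EC.
The two rarest classes, sn y EC and SN Y ec, are the double crossovers. Comparing them with the parentals, only the ec allele has switched, so ec is the middle locus and the order is y – ec – sn.
Crossovers in the ec–sn interval produce the single-crossover classes SN y ec and sn Y EC (91 + 95 = 186) plus the double crossovers (8).
RF(ec–sn) = (186 + 8) / 1247 = 194/1247 = 0.1556 → 15.6 centimorgans.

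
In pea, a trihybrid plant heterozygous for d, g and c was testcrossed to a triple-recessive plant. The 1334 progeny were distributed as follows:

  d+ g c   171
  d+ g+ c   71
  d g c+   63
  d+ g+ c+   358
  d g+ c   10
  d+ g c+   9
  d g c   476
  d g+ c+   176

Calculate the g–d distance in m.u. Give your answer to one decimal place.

The two most frequent reciprocal classes, d+ g+ c+ and d g c, are the parental types, so the F1 was d+ g+ c+ / d g c.
The two rarest classes, d+ g c+ and d g+ c, are the double crossovers. Comparing them with the parentals, only the g allele has switched, so g is the middle locus and the order is c – g – d.
Crossovers in the g–d interval produce the single-crossover classes d g+ c+ and d+ g c (176 + 171 = 347) plus the double crossovers (19).
RF(g–d) = (347 + 19) / 1334 = 366/1334 = 0.2744 → 27.4 m.u.

27.4 m.u.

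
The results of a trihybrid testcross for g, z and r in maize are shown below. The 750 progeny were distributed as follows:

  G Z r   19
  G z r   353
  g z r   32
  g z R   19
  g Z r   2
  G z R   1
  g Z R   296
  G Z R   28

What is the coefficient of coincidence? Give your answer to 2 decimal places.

The two most frequent reciprocal classes, G z r and g Z R, are the parental types, so the F1 was G z r / g Z R.
The two rarest classes, G z R and g Z r, are the double crossovers. Comparing them with the parentals, only the r allele has switched, so r is the middle locus and the order is z – r – g.
z–r: (38 + 3)/750 = 0.0547; r–g: (60 + 3)/750 = 0.0840.
Expected DCO frequency = 0.0547 × 0.0840 ≈ 0.00459; observed = 3/750 ≈ 0.00400.
Coefficient of coincidence = 0.00400/0.00459 ≈ 0.87.

0.87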